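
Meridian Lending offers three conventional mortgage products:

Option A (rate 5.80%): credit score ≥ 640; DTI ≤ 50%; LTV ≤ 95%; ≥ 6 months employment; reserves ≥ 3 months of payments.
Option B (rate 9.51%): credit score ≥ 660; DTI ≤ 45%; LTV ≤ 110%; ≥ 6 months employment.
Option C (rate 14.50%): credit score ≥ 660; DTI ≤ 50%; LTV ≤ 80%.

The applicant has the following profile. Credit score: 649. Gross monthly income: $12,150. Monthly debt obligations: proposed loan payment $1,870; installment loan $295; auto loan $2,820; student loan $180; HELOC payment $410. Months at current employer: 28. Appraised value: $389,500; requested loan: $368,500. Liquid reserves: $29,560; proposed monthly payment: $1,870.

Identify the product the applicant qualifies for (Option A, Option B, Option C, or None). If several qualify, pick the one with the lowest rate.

Option A

Total debts = (1,870 + 295 + 2,820 + 180 + 410) = 5,575; DTI = 5,575/12,150 = 45.9%.
LTV = 368,500/389,500 = 94.6%.
Reserves = 29,560/1,870 = 15.8 months.
Option A: score 649 ≥ 640; DTI 45.9% ≤ 50%; LTV 94.6% ≤ 95%; employment 28 ≥ 6 mo; reserves 15.8 ≥ 3 mo → qualifies.
Option B: score 649 < 660; DTI 45.9% > 45%; LTV 94.6% ≤ 110%; employment 28 ≥ 6 mo → does not qualify.
Option C: score 649 < 660; DTI 45.9% ≤ 50%; LTV 94.6% > 80% → does not qualify.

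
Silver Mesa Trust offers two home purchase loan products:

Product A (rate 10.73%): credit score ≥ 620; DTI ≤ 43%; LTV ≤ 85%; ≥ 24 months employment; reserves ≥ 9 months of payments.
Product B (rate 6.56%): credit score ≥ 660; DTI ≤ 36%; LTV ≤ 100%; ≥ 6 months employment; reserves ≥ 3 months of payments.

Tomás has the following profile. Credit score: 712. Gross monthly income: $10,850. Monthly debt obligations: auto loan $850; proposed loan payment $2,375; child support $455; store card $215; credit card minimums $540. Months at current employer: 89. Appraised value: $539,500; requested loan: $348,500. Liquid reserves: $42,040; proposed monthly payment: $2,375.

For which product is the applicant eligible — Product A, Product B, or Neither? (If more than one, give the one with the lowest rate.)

Total debts = (850 + 2,375 + 455 + 215 + 540) = 4,435; DTI = 4,435/10,850 = 40.9%.
LTV = 348,500/539,500 = 64.6%.
Reserves = 42,040/2,375 = 17.7 months.
Product A: score 712 ≥ 620; DTI 40.9% ≤ 43%; LTV 64.6% ≤ 85%; employment 89 ≥ 24 mo; reserves 17.7 ≥ 9 mo → qualifies.
Product B: score 712 ≥ 660; DTI 40.9% > 36%; LTV 64.6% ≤ 100%; employment 89 ≥ 6 mo; reserves 17.7 ≥ 3 mo → does not qualify.

Product A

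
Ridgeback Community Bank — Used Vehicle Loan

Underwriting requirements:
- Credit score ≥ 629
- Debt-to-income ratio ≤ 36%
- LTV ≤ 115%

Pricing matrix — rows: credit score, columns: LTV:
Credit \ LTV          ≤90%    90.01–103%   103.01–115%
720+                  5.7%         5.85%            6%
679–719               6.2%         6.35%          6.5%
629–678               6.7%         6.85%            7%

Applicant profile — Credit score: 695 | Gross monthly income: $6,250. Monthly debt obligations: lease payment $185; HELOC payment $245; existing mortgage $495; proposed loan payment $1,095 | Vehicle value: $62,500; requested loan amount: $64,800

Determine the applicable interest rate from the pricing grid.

Credit score 695 ≥ 629; Total monthly debts = (185 + 245 + 495 + 1,095) = 2,020. DTI = 2,020/6,250 = 32.3% ≤ 36%
Loan-to-value = 64,800/62,500 = 103.7% — pass (115% max)
Row: 695 falls in 679–719. Column: 103.7% falls in 103.01–115%. Rate = 6.5%.

6.5%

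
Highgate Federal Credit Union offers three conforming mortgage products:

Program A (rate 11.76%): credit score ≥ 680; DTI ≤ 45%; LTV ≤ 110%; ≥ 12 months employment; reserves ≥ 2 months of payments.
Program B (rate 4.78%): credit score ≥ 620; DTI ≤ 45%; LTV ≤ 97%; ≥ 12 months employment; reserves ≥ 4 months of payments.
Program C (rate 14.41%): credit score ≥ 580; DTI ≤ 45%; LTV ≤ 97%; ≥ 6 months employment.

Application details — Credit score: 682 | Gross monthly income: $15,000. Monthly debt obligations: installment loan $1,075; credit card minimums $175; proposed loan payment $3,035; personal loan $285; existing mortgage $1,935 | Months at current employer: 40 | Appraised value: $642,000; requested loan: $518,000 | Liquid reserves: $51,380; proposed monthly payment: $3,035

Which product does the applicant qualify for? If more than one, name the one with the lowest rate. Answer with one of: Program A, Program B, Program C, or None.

Total debts = (1,075 + 175 + 3,035 + 285 + 1,935) = 6,505; DTI = 6,505/15,000 = 43.4%.
LTV = 518,000/642,000 = 80.7%.
Reserves = 51,380/3,035 = 16.9 months.
Program A: score 682 ≥ 680; DTI 43.4% ≤ 45%; LTV 80.7% ≤ 110%; employment 40 ≥ 12 mo; reserves 16.9 ≥ 2 mo → qualifies.
Program B: score 682 ≥ 620; DTI 43.4% ≤ 45%; LTV 80.7% ≤ 97%; employment 40 ≥ 12 mo; reserves 16.9 ≥ 4 mo → qualifies.
Program C: score 682 ≥ 580; DTI 43.4% ≤ 45%; LTV 80.7% ≤ 97%; employment 40 ≥ 6 mo → qualifies.
Qualifying: Program A, Program B, Program C. Lowest rate is 4.78% → Program B.

Program B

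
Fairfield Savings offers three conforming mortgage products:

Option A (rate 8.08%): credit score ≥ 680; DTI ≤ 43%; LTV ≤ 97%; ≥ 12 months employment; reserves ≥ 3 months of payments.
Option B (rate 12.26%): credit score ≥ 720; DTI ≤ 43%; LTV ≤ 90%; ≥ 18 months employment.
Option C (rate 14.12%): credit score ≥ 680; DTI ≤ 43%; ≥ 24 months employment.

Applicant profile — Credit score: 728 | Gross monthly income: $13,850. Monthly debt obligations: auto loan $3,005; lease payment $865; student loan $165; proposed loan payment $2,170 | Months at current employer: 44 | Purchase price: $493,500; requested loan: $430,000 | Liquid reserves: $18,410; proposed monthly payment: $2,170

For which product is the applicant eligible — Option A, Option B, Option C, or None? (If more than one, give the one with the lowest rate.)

Total debts = (3,005 + 865 + 165 + 2,170) = 6,205; DTI = 6,205/13,850 = 44.8%.
LTV = 430,000/493,500 = 87.1%.
Reserves = 18,410/2,170 = 8.5 months.
Option A: score 728 ≥ 680; DTI 44.8% > 43%; LTV 87.1% ≤ 97%; employment 44 ≥ 12 mo; reserves 8.5 ≥ 3 mo → does not qualify.
Option B: score 728 ≥ 720; DTI 44.8% > 43%; LTV 87.1% ≤ 90%; employment 44 ≥ 18 mo → does not qualify.
Option C: score 728 ≥ 680; DTI 44.8% > 43%; employment 44 ≥ 24 mo → does not qualify.

None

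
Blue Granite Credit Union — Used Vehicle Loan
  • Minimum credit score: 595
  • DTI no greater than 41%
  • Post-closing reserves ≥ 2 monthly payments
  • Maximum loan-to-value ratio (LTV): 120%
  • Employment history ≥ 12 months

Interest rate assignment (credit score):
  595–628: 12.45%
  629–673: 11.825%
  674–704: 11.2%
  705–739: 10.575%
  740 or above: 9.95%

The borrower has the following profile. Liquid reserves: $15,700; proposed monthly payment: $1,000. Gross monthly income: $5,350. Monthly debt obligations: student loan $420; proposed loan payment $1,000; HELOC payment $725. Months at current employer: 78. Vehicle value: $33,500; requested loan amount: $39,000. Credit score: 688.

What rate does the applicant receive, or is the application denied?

Approved at 11.2%

Credit score 688 ≥ 595 (meets minimum)
Employment 78 ≥ 12 months
LTV = 39,000/33,500 = 116.4% ≤ 120%
Total monthly debts = (420 + 1,000 + 725) = 2,145. DTI = 2,145/5,350 = 40.1% ≤ 41%
Reserves: 15,700 ÷ 1,000 = 15.7 months (meets 2-month minimum)
All requirements met. Score 688 falls in the 674–704 tier → 11.2%.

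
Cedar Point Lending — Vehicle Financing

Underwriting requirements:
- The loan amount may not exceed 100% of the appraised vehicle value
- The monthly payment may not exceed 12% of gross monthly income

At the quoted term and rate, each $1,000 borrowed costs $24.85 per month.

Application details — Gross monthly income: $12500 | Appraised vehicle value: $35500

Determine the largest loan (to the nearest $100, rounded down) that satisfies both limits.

Payment cap: 12% × $12,500 = $1,500/month.
At $24.85 per $1,000, that supports 1,500/24.85 × 1,000 ≈ $60,362 → $60,300.
LTV cap: 100% × $35,500 = $35,500 → $35,500.
Binding constraint: loan-to-value.

$35,500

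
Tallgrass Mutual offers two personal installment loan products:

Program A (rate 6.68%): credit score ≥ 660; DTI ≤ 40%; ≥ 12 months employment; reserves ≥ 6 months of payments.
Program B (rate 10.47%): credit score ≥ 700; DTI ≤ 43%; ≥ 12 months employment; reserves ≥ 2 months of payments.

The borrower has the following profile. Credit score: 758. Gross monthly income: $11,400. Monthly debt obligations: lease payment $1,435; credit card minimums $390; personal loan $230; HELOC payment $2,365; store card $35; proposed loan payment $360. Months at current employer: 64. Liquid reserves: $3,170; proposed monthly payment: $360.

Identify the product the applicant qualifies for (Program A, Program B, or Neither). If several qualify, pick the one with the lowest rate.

Program B

Total debts = (1,435 + 390 + 230 + 2,365 + 35 + 360) = 4,815; DTI = 4,815/11,400 = 42.2%.
Reserves = 3,170/360 = 8.8 months.
Program A: score 758 ≥ 660; DTI 42.2% > 40%; employment 64 ≥ 12 mo; reserves 8.8 ≥ 6 mo → does not qualify.
Program B: score 758 ≥ 700; DTI 42.2% ≤ 43%; employment 64 ≥ 12 mo; reserves 8.8 ≥ 2 mo → qualifies.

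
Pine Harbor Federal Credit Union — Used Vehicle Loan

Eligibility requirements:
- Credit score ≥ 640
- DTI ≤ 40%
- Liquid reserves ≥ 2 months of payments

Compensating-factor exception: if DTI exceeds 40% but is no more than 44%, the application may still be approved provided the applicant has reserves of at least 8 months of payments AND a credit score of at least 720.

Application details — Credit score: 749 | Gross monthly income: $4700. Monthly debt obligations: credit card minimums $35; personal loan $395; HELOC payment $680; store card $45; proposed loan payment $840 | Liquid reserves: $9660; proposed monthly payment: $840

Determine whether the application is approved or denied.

Credit score 749 ≥ 640 (meets base)
Total debts = (35 + 395 + 680 + 45 + 840) = 1,995. DTI: 1,995 ÷ 4,700 = 42.4%, over the 40% base limit.
Reserves = 9,660/840 = 11.5 months ≥ 2
DTI 42.4% is within the 40%–44% exception band; checking compensating factors.
Override check — reserves: 11.5 mo (ok); score: 749 (ok).
Both compensating conditions met → exception applies.

Approved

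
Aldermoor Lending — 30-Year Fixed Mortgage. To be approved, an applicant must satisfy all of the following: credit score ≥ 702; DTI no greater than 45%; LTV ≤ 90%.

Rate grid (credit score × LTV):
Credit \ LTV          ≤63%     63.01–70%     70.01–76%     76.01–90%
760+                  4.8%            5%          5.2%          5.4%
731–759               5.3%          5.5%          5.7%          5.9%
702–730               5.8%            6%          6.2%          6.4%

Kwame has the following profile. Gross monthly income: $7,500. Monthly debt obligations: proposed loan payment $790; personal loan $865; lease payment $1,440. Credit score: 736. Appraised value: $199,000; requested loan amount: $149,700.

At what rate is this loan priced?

5.7%

Credit score 736 ≥ 702; Total monthly debts = (790 + 865 + 1,440) = 3,095. DTI = 3,095/7,500 = 41.3% ≤ 45%
LTV = 149,700/199,000 = 75.2% ≤ 90%
Row: 736 falls in 731–759. Column: 75.2% falls in 70.01–76%. Rate = 5.7%.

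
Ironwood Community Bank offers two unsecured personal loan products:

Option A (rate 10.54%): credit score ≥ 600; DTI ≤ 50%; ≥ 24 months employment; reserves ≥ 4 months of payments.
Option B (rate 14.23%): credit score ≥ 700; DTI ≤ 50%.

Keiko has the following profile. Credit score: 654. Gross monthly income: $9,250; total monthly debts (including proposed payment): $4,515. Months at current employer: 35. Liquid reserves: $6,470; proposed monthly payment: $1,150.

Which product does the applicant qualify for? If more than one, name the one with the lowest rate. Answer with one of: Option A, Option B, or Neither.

Option A

DTI = 4,515/9,250 = 48.8%.
Reserves = 6,470/1,150 = 5.6 months.
Option A: score 654 ≥ 600; DTI 48.8% ≤ 50%; employment 35 ≥ 24 mo; reserves 5.6 ≥ 4 mo → qualifies.
Option B: score 654 < 700; DTI 48.8% ≤ 50% → does not qualify.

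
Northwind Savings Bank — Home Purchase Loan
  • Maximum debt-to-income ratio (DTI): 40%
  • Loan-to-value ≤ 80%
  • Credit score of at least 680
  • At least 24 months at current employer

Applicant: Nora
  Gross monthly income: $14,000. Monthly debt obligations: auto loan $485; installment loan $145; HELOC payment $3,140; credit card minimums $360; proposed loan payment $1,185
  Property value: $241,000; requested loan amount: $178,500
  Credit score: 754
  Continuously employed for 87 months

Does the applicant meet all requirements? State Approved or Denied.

Total monthly debts = (485 + 145 + 3,140 + 360 + 1,185) = 5,315. DTI: 5,315 ÷ 14,000 = 38%, within the 40% cap
LTV = 178,500/241,000 = 74.1% ≤ 80%
Credit score 754 ≥ 680 (meets)
Employment 87 ≥ 24 months
All criteria satisfied.

Approved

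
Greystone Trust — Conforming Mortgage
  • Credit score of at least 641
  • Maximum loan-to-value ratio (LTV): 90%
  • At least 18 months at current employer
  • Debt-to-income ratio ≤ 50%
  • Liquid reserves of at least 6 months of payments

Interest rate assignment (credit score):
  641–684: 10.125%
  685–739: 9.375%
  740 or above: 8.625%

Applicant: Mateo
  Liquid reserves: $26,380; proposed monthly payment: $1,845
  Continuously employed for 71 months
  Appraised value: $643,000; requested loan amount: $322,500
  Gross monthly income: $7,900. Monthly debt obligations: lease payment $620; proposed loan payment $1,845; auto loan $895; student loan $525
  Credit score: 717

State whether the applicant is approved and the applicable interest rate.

Approved at 9.375%

Credit score 717 ≥ 641 (meets minimum)
Reserves = 26,380/1,845 = 14.3 months ≥ 6
Employment 71 ≥ 18 months
Total monthly debts = (620 + 1,845 + 895 + 525) = 3,885. DTI = 3,885/7,900 = 49.2% ≤ 50%
LTV: 322,500 ÷ 643,000 = 50.2%, within 90% cap
All requirements met. Score 717 falls in the 685–739 tier → 9.375%.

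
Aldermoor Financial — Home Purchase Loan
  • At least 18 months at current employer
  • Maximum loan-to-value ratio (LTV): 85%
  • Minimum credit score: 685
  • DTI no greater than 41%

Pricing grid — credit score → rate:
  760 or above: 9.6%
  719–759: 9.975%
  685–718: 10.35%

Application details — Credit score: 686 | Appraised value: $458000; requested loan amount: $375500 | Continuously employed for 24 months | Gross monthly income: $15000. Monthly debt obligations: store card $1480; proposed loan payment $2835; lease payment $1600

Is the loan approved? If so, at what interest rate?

Credit score 686 ≥ 685 (meets minimum)
Loan-to-value = 375,500/458,000 = 82% — pass (85% max)
Total monthly debts = (1,480 + 2,835 + 1,600) = 5,915. Debt-to-income = 5,915/15,000 = 39.4% — meets 41% limit
Employment 24 ≥ 18 months
All requirements met. Score 686 falls in the 685–718 tier → 10.35%.

Approved at 10.35%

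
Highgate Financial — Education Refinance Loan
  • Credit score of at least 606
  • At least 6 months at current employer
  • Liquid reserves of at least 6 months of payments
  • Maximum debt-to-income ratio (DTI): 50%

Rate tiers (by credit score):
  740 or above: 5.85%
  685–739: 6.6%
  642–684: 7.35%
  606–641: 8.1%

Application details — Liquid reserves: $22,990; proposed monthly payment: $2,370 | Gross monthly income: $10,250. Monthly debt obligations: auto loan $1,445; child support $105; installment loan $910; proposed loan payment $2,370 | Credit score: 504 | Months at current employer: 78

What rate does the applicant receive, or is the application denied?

Denied

Credit score 504 < 606 (below minimum)
Employment 78 ≥ 6 months
Reserves = 22,990/2,370 = 9.7 months ≥ 6
Total monthly debts = (1,445 + 105 + 910 + 2,370) = 4,830. DTI: 4,830 ÷ 10,250 = 47.1%, within the 50% cap
Not all requirements met → denied.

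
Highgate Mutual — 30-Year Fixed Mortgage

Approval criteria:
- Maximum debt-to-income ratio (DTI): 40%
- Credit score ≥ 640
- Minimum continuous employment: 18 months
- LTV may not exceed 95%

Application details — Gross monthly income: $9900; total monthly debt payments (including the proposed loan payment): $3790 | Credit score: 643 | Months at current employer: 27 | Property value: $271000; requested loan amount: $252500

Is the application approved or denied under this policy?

Approved

DTI: 3,790 ÷ 9,900 = 38.3%, within the 40% cap
Credit score 643 ≥ 640 (meets)
Employment 27 ≥ 18 months
LTV = 252,500/271,000 = 93.2% ≤ 95%
All criteria satisfied.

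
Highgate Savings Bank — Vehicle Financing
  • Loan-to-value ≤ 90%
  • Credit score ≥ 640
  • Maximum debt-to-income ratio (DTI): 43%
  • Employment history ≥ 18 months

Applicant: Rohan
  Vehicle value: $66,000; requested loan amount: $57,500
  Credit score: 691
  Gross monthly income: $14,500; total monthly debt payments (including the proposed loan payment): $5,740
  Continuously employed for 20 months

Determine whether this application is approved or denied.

LTV = 57,500/66,000 = 87.1% ≤ 90%
Credit score 691 ≥ 640 (meets)
DTI = 5,740/14,500 = 39.6% ≤ 43%
Employment 20 ≥ 18 months
All criteria satisfied.

Approved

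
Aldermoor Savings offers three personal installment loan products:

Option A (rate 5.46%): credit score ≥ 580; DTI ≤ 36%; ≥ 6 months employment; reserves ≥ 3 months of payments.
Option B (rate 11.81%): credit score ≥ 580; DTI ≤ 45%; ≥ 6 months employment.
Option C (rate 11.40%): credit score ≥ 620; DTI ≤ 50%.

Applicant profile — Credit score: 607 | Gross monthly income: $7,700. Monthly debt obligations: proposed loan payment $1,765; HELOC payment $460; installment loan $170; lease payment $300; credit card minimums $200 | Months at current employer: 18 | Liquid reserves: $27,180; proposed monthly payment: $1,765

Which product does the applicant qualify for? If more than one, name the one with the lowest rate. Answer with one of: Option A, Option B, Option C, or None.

Option B

Total debts = (1,765 + 460 + 170 + 300 + 200) = 2,895; DTI = 2,895/7,700 = 37.6%.
Reserves = 27,180/1,765 = 15.4 months.
Option A: score 607 ≥ 580; DTI 37.6% > 36%; employment 18 ≥ 6 mo; reserves 15.4 ≥ 3 mo → does not qualify.
Option B: score 607 ≥ 580; DTI 37.6% ≤ 45%; employment 18 ≥ 6 mo → qualifies.
Option C: score 607 < 620; DTI 37.6% ≤ 50% → does not qualify.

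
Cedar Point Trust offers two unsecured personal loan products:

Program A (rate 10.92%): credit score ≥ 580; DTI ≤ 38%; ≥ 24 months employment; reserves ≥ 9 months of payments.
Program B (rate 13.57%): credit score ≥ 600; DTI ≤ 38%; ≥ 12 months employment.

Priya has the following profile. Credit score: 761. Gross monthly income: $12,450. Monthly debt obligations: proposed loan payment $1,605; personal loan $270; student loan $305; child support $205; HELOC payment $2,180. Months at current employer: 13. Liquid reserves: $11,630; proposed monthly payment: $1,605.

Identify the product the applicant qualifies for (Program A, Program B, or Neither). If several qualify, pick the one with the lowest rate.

Total debts = (1,605 + 270 + 305 + 205 + 2,180) = 4,565; DTI = 4,565/12,450 = 36.7%.
Reserves = 11,630/1,605 = 7.2 months.
Program A: score 761 ≥ 580; DTI 36.7% ≤ 38%; employment 13 < 24 mo; reserves 7.2 < 9 mo → does not qualify.
Program B: score 761 ≥ 600; DTI 36.7% ≤ 38%; employment 13 ≥ 12 mo → qualifies.

Program B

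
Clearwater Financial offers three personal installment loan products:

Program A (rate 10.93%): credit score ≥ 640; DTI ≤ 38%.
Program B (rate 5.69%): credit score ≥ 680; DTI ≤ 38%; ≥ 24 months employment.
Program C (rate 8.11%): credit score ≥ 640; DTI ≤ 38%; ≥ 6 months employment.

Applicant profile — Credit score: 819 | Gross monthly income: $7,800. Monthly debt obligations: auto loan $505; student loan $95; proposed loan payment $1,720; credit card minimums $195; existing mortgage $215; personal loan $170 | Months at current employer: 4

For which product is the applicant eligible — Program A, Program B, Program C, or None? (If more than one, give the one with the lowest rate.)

Program A

Total debts = (505 + 95 + 1,720 + 195 + 215 + 170) = 2,900; DTI = 2,900/7,800 = 37.2%.
Program A: score 819 ≥ 640; DTI 37.2% ≤ 38% → qualifies.
Program B: score 819 ≥ 680; DTI 37.2% ≤ 38%; employment 4 < 24 mo → does not qualify.
Program C: score 819 ≥ 640; DTI 37.2% ≤ 38%; employment 4 < 6 mo → does not qualify.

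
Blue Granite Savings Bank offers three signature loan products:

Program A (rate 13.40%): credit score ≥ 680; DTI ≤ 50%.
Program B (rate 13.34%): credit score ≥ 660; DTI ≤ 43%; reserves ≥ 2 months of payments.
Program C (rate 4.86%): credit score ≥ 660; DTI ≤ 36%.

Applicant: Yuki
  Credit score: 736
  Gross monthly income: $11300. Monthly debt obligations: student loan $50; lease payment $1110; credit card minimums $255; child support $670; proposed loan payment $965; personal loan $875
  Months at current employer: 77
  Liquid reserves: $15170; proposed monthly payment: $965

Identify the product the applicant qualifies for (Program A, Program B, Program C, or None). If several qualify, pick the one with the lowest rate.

Total debts = (50 + 1,110 + 255 + 670 + 965 + 875) = 3,925; DTI = 3,925/11,300 = 34.7%.
Reserves = 15,170/965 = 15.7 months.
Program A: score 736 ≥ 680; DTI 34.7% ≤ 50% → qualifies.
Program B: score 736 ≥ 660; DTI 34.7% ≤ 43%; reserves 15.7 ≥ 2 mo → qualifies.
Program C: score 736 ≥ 660; DTI 34.7% ≤ 36% → qualifies.
Qualifying: Program A, Program B, Program C. Lowest rate is 4.86% → Program C.

Program C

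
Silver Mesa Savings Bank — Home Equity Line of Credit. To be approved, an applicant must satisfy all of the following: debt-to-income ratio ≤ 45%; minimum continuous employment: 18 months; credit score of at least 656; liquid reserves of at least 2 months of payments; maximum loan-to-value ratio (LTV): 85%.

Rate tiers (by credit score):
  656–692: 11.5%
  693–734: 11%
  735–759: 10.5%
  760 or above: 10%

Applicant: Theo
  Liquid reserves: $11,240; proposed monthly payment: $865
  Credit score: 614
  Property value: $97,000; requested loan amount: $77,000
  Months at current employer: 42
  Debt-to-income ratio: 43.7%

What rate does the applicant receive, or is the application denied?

Denied

Credit score 614 < 656 (below minimum)
LTV: 77,000 ÷ 97,000 = 79.4%, within 85% cap
Employment 42 ≥ 18 months
Debt-to-income 43.7% vs 45% cap — pass
Liquid reserves cover 11,240/865 = 13.0 months — ≥ 2 required
Not all requirements met → denied.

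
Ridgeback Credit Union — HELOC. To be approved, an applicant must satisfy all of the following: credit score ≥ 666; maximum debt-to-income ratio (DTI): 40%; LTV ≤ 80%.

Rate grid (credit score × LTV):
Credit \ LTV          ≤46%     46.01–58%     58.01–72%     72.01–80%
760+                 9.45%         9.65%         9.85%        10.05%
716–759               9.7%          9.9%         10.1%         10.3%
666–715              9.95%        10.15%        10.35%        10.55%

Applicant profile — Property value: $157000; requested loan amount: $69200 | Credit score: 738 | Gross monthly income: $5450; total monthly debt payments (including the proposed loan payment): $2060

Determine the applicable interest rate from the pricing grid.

Credit score 738 ≥ 666; DTI: 2,060 ÷ 5,450 = 37.8%, within the 40% cap
LTV = 69,200/157,000 = 44.1% ≤ 80%
Row: 738 falls in 716–759. Column: 44.1% falls in ≤46%. Rate = 9.7%.

9.7%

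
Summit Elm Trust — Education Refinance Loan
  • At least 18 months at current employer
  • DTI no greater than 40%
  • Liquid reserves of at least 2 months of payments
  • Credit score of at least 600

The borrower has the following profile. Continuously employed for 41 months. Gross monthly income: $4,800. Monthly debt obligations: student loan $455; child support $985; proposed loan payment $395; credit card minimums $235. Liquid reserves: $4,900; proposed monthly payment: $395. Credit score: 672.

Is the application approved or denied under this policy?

Employment 41 ≥ 18 months
Total monthly debts = (455 + 985 + 395 + 235) = 2,070. DTI = 2,070/4,800 = 43.1% > 40%
Reserves = 4,900/395 = 12.4 months ≥ 2
Credit score 672 ≥ 600 (meets)
Fails on DTI.

Denied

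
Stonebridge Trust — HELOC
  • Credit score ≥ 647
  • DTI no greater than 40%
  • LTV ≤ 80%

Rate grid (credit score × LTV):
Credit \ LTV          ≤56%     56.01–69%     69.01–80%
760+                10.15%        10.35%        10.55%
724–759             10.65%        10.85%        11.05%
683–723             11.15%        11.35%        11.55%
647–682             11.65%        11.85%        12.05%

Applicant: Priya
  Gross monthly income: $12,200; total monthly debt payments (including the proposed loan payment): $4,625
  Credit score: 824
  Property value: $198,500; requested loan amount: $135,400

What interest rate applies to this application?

10.35%

Credit score 824 ≥ 647; DTI: 4,625 ÷ 12,200 = 37.9%, within the 40% cap
Loan-to-value = 135,400/198,500 = 68.2% — pass (80% max)
Score 824 is in the 760+ band; LTV 68.2% is in the 56.01–69% band → 10.35%.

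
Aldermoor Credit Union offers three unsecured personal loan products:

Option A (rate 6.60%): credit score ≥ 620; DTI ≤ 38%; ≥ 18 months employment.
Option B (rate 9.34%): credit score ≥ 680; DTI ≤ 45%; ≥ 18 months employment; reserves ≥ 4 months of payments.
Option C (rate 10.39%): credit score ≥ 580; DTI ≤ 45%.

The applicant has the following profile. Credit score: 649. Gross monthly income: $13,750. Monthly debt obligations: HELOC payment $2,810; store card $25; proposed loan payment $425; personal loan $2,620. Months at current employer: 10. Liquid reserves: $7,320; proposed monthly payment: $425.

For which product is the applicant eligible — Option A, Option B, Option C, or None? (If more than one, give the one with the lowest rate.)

Total debts = (2,810 + 25 + 425 + 2,620) = 5,880; DTI = 5,880/13,750 = 42.8%.
Reserves = 7,320/425 = 17.2 months.
Option A: score 649 ≥ 620; DTI 42.8% > 38%; employment 10 < 18 mo → does not qualify.
Option B: score 649 < 680; DTI 42.8% ≤ 45%; employment 10 < 18 mo; reserves 17.2 ≥ 4 mo → does not qualify.
Option C: score 649 ≥ 580; DTI 42.8% ≤ 45% → qualifies.

Option C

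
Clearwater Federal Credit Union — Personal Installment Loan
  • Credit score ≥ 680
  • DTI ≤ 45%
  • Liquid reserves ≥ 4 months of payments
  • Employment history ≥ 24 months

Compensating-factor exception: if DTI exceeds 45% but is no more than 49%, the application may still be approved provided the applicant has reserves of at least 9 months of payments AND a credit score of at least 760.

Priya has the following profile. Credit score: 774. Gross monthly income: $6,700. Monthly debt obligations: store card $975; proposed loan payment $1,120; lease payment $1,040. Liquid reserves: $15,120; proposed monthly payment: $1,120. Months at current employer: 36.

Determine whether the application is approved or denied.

Credit score 774 ≥ 680 (meets base)
Total debts = (975 + 1,120 + 1,040) = 3,135. DTI = 3,135/6,700 = 46.8% > 45% — standard DTI limit exceeded.
Liquid reserves cover 15,120/1,120 = 13.5 months — ≥ 4 required
Employment 36 ≥ 24 months
DTI 46.8% is within the 45%–49% exception band; checking compensating factors.
Override check — reserves: 13.5 mo (ok); score: 774 (ok).
Both override conditions satisfied; DTI exception granted.

Approved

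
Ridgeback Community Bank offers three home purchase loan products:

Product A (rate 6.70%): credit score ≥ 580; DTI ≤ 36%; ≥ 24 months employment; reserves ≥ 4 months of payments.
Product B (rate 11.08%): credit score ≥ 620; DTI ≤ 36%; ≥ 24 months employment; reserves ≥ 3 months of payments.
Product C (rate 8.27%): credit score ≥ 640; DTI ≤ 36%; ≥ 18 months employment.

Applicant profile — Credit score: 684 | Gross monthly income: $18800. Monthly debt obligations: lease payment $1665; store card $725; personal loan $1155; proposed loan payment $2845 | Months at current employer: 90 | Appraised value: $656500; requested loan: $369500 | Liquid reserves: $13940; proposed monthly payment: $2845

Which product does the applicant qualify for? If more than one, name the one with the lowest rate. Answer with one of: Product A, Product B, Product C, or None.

Product A

Total debts = (1,665 + 725 + 1,155 + 2,845) = 6,390; DTI = 6,390/18,800 = 34%.
LTV = 369,500/656,500 = 56.3%.
Reserves = 13,940/2,845 = 4.9 months.
Product A: score 684 ≥ 580; DTI 34% ≤ 36%; employment 90 ≥ 24 mo; reserves 4.9 ≥ 4 mo → qualifies.
Product B: score 684 ≥ 620; DTI 34% ≤ 36%; employment 90 ≥ 24 mo; reserves 4.9 ≥ 3 mo → qualifies.
Product C: score 684 ≥ 640; DTI 34% ≤ 36%; employment 90 ≥ 18 mo → qualifies.
Qualifying: Product A, Product B, Product C. Lowest rate is 6.70% → Product A.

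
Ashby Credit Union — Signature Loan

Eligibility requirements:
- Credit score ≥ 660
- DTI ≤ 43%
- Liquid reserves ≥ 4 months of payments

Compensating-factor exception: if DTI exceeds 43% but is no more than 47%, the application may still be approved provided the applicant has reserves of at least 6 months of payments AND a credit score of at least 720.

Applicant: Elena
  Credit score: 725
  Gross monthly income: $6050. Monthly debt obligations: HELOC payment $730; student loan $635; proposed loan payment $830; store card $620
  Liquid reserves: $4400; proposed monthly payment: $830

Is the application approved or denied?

Credit score 725 ≥ 660 (meets base)
Total debts = (730 + 635 + 830 + 620) = 2,815. DTI: 2,815 ÷ 6,050 = 46.5%, over the 43% base limit.
Reserves: 4,400 ÷ 830 = 5.3 months (meets 4-month minimum)
46.5% falls in the override range (43%–47%), so the compensating-factor test applies.
Override check — reserves: 5.3 mo (short of 6); score: 725 (ok).
Override conditions not both satisfied; exception does not apply.

Denied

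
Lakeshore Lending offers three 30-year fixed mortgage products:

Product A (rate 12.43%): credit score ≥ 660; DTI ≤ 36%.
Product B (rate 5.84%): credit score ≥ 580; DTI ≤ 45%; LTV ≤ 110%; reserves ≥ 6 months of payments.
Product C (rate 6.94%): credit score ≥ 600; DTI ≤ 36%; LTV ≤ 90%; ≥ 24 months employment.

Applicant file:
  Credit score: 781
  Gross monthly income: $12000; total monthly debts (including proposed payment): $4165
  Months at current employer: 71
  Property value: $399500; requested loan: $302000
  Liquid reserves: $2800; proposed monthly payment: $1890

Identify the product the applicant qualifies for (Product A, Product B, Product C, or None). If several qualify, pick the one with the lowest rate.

DTI = 4,165/12,000 = 34.7%.
LTV = 302,000/399,500 = 75.6%.
Reserves = 2,800/1,890 = 1.5 months.
Product A: score 781 ≥ 660; DTI 34.7% ≤ 36% → qualifies.
Product B: score 781 ≥ 580; DTI 34.7% ≤ 45%; LTV 75.6% ≤ 110%; reserves 1.5 < 6 mo → does not qualify.
Product C: score 781 ≥ 600; DTI 34.7% ≤ 36%; LTV 75.6% ≤ 90%; employment 71 ≥ 24 mo → qualifies.
Qualifying: Product A, Product C. Lowest rate is 6.94% → Product C.

Product C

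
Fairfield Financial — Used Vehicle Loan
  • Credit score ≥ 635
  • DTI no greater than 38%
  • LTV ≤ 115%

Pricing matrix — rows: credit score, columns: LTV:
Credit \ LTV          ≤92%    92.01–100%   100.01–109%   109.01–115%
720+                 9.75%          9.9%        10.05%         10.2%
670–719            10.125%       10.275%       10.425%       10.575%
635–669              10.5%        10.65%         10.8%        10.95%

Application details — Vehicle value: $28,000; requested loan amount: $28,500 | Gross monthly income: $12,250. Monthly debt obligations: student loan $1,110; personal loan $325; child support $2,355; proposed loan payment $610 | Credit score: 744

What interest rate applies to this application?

Credit score 744 ≥ 635; Total monthly debts = (1,110 + 325 + 2,355 + 610) = 4,400. Debt-to-income = 4,400/12,250 = 35.9% — meets 38% limit
Loan-to-value = 28,500/28,000 = 101.8% — pass (115% max)
Score 744 is in the 720+ band; LTV 101.8% is in the 100.01–109% band → 10.05%.

10.05%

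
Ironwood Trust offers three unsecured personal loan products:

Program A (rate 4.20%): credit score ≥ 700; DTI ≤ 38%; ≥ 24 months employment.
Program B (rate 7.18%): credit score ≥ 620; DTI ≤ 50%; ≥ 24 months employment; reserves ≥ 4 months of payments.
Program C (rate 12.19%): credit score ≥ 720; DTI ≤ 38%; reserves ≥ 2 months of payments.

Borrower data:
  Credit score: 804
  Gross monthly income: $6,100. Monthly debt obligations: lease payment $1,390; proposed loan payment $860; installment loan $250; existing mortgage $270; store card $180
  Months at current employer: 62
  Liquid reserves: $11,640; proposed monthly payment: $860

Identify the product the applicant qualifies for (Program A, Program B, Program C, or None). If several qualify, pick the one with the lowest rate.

Program B

Total debts = (1,390 + 860 + 250 + 270 + 180) = 2,950; DTI = 2,950/6,100 = 48.4%.
Reserves = 11,640/860 = 13.5 months.
Program A: score 804 ≥ 700; DTI 48.4% > 38%; employment 62 ≥ 24 mo → does not qualify.
Program B: score 804 ≥ 620; DTI 48.4% ≤ 50%; employment 62 ≥ 24 mo; reserves 13.5 ≥ 4 mo → qualifies.
Program C: score 804 ≥ 720; DTI 48.4% > 38%; reserves 13.5 ≥ 2 mo → does not qualify.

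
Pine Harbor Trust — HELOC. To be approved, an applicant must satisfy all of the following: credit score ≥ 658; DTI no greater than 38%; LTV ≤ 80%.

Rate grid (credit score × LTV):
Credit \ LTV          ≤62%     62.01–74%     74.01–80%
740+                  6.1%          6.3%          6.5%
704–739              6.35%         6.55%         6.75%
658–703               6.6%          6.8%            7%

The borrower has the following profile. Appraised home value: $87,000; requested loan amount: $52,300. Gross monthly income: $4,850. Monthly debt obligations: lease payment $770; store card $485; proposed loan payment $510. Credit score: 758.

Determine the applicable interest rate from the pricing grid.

Credit score 758 ≥ 658; Total monthly debts = (770 + 485 + 510) = 1,765. DTI = 1,765/4,850 = 36.4% ≤ 38%
LTV: 52,300 ÷ 87,000 = 60.1%, within 80% cap
Score 758 is in the 740+ band; LTV 60.1% is in the ≤62% band → 6.1%.

6.1%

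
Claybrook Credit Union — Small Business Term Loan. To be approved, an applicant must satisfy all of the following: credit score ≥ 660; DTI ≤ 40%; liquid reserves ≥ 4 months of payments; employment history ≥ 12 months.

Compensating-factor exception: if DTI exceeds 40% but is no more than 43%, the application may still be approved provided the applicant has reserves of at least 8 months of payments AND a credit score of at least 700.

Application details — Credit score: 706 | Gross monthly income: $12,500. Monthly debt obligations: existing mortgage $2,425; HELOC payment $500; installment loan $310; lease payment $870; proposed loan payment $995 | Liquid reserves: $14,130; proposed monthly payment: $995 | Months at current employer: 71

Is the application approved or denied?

Credit score 706 ≥ 660 (meets base)
Total debts = (2,425 + 500 + 310 + 870 + 995) = 5,100. DTI: 5,100 ÷ 12,500 = 40.8%, over the 40% base limit.
Reserves: 14,130 ÷ 995 = 14.2 months (meets 4-month minimum)
Employment 71 ≥ 12 months
DTI 40.8% is within the 40%–43% exception band; checking compensating factors.
Reserves 14.2 ≥ 8 months; credit score 706 ≥ 700.
Both override conditions satisfied; DTI exception granted.

Approved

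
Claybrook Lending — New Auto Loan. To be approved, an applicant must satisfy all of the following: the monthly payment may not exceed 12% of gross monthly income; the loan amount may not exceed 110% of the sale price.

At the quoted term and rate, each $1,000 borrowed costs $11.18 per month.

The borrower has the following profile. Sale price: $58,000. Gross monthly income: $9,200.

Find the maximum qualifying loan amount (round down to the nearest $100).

Payment cap: 12% × $9,200 = $1,104/month.
At $11.18 per $1,000, that supports 1,104/11.18 × 1,000 ≈ $98,747 → $98,700.
LTV cap: 110% × $58,000 = $63,800 → $63,800.
Binding constraint: loan-to-value.

$63,800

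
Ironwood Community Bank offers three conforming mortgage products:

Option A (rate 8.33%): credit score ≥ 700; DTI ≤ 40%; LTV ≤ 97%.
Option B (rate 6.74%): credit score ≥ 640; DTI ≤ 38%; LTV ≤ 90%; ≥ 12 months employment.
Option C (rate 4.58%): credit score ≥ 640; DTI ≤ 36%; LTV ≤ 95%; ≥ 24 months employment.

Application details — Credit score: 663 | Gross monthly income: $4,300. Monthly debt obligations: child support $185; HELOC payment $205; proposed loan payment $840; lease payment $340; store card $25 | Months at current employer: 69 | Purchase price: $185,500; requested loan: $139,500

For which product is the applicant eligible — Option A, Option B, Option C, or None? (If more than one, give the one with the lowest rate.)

Total debts = (185 + 205 + 840 + 340 + 25) = 1,595; DTI = 1,595/4,300 = 37.1%.
LTV = 139,500/185,500 = 75.2%.
Option A: score 663 < 700; DTI 37.1% ≤ 40%; LTV 75.2% ≤ 97% → does not qualify.
Option B: score 663 ≥ 640; DTI 37.1% ≤ 38%; LTV 75.2% ≤ 90%; employment 69 ≥ 12 mo → qualifies.
Option C: score 663 ≥ 640; DTI 37.1% > 36%; LTV 75.2% ≤ 95%; employment 69 ≥ 24 mo → does not qualify.

Option B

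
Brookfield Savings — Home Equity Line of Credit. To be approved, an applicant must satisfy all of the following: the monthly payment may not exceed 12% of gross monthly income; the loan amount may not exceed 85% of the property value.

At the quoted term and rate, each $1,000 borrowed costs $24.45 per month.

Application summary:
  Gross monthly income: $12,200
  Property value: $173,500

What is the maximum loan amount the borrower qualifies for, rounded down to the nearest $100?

Payment cap: 12% × $12,200 = $1,464/month.
At $24.45 per $1,000, that supports 1,464/24.45 × 1,000 ≈ $59,877 → $59,800.
LTV cap: 85% × $173,500 = $147,475 → $147,400.
Binding constraint: payment-to-income.

$59,800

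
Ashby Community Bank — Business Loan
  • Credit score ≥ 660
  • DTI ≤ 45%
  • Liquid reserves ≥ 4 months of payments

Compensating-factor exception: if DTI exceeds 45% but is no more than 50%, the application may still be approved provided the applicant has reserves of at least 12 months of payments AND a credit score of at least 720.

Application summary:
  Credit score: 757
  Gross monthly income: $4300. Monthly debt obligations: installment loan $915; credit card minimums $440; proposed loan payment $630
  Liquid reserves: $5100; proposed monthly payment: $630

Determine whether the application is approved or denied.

Credit score 757 ≥ 660 (meets base)
Total debts = (915 + 440 + 630) = 1,985. DTI = 1,985/4,300 = 46.2% > 45% — standard DTI limit exceeded.
Liquid reserves cover 5,100/630 = 8.1 months — ≥ 4 required
46.2% falls in the override range (45%–50%), so the compensating-factor test applies.
Override check — reserves: 8.1 mo (short of 12); score: 757 (ok).
Compensating-factor requirement not fully met.

Denied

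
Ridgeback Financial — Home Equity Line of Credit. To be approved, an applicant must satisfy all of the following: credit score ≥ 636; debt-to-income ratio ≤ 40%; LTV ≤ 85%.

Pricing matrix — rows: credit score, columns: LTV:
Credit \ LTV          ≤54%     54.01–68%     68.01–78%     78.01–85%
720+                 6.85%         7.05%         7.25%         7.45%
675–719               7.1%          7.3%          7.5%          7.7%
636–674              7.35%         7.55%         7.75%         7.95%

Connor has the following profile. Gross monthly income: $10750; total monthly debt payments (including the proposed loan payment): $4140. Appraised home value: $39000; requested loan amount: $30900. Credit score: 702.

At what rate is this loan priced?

Credit score 702 ≥ 636; DTI: 4,140 ÷ 10,750 = 38.5%, within the 40% cap
LTV = 30,900/39,000 = 79.2% ≤ 85%
Score 702 is in the 675–719 band; LTV 79.2% is in the 78.01–85% band → 7.7%.

7.7%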